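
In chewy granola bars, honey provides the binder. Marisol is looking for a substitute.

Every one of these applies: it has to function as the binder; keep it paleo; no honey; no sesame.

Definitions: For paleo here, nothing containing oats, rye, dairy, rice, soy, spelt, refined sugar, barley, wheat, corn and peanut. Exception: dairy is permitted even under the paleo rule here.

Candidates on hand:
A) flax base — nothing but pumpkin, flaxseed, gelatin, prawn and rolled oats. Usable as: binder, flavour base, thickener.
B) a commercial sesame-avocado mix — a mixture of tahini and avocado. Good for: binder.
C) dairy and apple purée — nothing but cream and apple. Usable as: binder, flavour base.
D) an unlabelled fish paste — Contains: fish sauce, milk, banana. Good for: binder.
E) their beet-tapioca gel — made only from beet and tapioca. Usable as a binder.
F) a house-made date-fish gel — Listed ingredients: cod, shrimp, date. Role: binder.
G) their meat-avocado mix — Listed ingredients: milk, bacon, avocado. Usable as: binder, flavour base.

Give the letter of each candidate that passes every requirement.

A: has rolled oats, so not paleo — out
B: has tahini, so not sesame-free — out
C: dairy is permitted under the paleo carve-out; nothing else excluded — valid
D: dairy is permitted under the paleo carve-out; nothing else excluded — OK
E: all constraints satisfied — keep
F: nothing on the exclusion list — keep
G: dairy is permitted under the paleo carve-out; nothing else excluded — keep

C, D, E, F, G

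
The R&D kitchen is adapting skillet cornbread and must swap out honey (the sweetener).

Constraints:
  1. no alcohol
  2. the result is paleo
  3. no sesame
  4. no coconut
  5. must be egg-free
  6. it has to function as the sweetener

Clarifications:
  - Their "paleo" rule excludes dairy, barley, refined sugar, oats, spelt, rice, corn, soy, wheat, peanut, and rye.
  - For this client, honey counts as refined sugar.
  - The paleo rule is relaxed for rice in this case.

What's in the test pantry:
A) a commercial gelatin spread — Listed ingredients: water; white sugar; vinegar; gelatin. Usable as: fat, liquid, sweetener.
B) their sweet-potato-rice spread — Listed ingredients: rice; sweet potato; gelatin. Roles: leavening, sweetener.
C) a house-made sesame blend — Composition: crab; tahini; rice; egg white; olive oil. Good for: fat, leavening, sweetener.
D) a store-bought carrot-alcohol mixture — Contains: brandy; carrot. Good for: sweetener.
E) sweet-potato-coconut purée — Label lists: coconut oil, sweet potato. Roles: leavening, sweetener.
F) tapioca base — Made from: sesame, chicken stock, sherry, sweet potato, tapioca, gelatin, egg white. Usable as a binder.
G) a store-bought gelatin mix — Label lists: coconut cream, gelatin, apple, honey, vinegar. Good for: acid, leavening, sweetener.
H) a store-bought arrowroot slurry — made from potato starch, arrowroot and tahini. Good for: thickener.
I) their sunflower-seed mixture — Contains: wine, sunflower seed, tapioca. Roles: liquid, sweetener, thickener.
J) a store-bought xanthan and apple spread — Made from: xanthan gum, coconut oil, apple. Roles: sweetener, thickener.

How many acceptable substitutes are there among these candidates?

A: has white sugar, so not paleo — out
B: rice is permitted under the paleo carve-out; nothing else excluded — keep
C: has tahini, so not sesame-free; has egg white, so not egg-free — out
D: has brandy, so not alcohol-free — no
E: has coconut oil, so not coconut-free — out
F: not usable as a sweetener; has sesame, so not sesame-free (and 2 more) — reject
G: has honey, so not paleo; has coconut cream, so not coconut-free — out
H: not usable as a sweetener; has tahini, so not sesame-free — reject
I: has wine, so not alcohol-free — no
J: has coconut oil, so not coconut-free — out

1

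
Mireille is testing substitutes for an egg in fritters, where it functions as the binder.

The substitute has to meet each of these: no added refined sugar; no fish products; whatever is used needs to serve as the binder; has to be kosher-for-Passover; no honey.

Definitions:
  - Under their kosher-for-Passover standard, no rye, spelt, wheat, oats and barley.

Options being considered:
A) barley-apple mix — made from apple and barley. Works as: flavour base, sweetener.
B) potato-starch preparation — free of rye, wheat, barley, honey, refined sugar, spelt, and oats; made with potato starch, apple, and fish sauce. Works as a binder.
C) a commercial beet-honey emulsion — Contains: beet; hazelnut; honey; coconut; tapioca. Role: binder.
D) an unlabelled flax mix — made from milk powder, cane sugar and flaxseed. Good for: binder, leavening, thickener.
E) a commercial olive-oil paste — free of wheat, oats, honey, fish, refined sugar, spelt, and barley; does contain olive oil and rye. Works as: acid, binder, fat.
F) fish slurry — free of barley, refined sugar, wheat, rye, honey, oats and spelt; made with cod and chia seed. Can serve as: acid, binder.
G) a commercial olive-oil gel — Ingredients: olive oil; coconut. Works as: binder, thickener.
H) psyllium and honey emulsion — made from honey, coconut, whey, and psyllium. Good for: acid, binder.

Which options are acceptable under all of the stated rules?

G

A: not usable as a binder; has barley, so not kosher-for-Passover — no
B: has fish sauce, so not fish-free — reject
C: has honey, so not honey-free — reject
D: has cane sugar, so not no-added-sugar — out
E: has rye, so not kosher-for-Passover — out
F: has cod, so not fish-free — reject
G: every rule checks out — valid
H: has honey, so not honey-free — no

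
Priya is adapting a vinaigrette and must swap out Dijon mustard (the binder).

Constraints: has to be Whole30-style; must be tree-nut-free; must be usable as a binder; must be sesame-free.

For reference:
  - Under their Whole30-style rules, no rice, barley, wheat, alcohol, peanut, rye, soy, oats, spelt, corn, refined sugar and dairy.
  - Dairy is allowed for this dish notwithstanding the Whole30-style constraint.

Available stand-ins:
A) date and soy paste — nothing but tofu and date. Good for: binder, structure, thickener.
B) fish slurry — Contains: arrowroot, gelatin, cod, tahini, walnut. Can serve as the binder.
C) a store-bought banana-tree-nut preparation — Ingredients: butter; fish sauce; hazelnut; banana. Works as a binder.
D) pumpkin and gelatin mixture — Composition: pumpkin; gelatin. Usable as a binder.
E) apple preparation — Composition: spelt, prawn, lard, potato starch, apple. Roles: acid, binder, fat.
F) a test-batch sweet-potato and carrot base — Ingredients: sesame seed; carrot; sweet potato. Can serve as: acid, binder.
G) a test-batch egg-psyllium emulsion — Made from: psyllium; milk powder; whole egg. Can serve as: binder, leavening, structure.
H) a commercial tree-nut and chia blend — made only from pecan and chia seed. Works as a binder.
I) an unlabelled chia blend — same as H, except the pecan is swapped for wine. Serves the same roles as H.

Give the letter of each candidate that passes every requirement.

D, G

A: has tofu, so not Whole30-style — no
B: has tahini, so not sesame-free; has walnut, so not tree-nut-free — out
C: has hazelnut, so not tree-nut-free — out
D: only gelatin and pumpkin; none excluded — valid
E: has spelt, so not Whole30-style — out
F: has sesame seed, so not sesame-free — no
G: dairy is permitted under the Whole30-style carve-out; nothing else excluded — OK
H: has pecan, so not tree-nut-free — no
I: has wine, so not Whole30-style — no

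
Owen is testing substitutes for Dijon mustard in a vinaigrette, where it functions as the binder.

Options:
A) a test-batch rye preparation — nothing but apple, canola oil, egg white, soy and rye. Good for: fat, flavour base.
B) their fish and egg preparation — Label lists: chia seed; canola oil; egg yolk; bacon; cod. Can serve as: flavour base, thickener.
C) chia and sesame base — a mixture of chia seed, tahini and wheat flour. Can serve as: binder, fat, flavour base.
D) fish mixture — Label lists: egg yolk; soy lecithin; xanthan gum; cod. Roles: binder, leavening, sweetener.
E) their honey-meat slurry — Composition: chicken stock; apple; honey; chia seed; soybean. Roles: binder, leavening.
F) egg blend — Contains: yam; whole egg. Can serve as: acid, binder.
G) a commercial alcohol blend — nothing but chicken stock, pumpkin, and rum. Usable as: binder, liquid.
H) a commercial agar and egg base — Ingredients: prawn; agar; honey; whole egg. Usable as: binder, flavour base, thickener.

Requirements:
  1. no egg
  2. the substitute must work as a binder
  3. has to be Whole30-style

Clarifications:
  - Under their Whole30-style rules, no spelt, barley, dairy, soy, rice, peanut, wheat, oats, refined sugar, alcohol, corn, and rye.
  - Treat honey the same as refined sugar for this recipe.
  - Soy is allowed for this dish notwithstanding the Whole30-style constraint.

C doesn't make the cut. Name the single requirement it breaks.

usable as a binder: satisfied
Whole30-style: has wheat flour — fails
egg-free: satisfied

Whole30-style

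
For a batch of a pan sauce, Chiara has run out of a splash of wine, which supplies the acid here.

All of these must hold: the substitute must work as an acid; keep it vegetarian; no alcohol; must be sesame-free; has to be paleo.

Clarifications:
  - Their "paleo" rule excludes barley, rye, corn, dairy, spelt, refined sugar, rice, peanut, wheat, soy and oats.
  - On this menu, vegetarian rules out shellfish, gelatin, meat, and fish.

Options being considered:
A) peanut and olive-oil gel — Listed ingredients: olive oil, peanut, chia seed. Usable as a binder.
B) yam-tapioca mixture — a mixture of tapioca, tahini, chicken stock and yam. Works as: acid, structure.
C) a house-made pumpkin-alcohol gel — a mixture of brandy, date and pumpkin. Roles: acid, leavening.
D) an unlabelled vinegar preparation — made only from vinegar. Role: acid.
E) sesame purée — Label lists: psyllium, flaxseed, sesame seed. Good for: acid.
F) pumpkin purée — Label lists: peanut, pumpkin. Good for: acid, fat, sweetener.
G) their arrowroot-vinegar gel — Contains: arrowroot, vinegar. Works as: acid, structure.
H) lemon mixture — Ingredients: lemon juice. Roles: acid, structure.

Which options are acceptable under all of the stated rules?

D, G, H

A: not usable as an acid; has peanut, so not paleo — reject
B: has chicken stock, so not vegetarian; has tahini, so not sesame-free — no
C: has brandy, so not alcohol-free — reject
D: every rule checks out — valid
E: has sesame seed, so not sesame-free — out
F: has peanut, so not paleo — reject
G: only vinegar and arrowroot; none excluded — OK
H: nothing on the exclusion list — valid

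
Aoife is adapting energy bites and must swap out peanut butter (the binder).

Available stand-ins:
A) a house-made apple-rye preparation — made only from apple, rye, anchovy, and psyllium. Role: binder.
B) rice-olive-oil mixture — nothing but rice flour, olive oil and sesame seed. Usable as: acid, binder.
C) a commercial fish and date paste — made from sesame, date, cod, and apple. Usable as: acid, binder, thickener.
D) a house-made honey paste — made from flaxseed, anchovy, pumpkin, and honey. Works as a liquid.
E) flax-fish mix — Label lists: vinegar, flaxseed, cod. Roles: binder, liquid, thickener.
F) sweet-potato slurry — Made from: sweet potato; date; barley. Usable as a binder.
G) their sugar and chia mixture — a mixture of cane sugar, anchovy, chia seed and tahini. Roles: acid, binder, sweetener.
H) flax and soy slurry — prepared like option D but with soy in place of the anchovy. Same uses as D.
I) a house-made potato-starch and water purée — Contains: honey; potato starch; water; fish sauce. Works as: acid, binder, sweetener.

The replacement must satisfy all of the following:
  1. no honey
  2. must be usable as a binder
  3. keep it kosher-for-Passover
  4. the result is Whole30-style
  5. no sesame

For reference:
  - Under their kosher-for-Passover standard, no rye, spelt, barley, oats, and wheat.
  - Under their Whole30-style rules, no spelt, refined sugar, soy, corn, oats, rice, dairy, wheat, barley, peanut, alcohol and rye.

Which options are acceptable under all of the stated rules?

A: has rye, so not kosher-for-Passover; has rye, so not Whole30-style — out
B: has rice flour, so not Whole30-style; has sesame seed, so not sesame-free — reject
C: has sesame, so not sesame-free — out
D: not usable as a binder; has honey, so not honey-free — reject
E: works as a binder, no honey, Whole30-style — keep
F: has barley, so not kosher-for-Passover; has barley, so not Whole30-style — reject
G: has cane sugar, so not Whole30-style; has tahini, so not sesame-free — no
H: not usable as a binder; has soy, so not Whole30-style (and 1 more) — reject
I: has honey, so not honey-free — reject

E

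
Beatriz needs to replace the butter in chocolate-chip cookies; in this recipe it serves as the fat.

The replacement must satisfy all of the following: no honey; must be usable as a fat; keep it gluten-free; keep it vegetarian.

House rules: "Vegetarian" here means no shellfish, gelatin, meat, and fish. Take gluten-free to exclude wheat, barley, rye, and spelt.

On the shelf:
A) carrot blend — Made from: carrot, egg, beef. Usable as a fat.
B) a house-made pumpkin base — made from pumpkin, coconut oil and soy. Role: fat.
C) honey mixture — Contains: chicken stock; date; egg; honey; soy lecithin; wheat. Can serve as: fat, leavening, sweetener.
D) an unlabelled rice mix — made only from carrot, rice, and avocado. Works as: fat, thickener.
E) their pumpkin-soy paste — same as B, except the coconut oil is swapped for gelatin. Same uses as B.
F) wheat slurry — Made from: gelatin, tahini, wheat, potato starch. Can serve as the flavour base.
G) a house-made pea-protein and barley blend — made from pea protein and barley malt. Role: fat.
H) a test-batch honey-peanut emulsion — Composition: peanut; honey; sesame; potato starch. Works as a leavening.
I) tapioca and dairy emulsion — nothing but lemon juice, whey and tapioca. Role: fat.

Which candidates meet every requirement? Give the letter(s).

A: has beef, so not vegetarian — no
B: no honey, vegetarian — valid
C: has chicken stock, so not vegetarian; has wheat, so not gluten-free (and 1 more) — out
D: all constraints satisfied — valid
E: has gelatin, so not vegetarian — reject
F: not usable as a fat; has gelatin, so not vegetarian (and 1 more) — out
G: has barley malt, so not gluten-free — no
H: not usable as a fat; has honey, so not honey-free — no
I: only whey, lemon juice, and tapioca; none excluded — OK

B, D, I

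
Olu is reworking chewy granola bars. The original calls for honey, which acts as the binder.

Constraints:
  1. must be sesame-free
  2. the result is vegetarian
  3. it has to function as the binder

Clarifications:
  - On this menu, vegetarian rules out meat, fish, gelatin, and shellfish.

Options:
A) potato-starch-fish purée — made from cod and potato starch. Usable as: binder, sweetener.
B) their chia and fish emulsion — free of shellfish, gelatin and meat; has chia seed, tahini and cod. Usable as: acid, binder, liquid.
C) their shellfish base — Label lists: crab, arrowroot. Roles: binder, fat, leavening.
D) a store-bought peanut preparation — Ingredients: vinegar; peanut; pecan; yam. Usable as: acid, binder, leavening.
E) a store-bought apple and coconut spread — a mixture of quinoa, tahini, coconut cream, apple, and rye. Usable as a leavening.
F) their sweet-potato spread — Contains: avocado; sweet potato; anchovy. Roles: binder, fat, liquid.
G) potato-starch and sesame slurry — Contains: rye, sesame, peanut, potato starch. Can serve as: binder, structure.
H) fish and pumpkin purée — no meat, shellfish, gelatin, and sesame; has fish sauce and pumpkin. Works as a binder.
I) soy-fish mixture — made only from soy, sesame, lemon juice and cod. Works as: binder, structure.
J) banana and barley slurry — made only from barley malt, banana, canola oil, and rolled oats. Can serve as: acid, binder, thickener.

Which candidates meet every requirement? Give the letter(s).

A: has cod, so not vegetarian — out
B: has cod, so not vegetarian; has tahini, so not sesame-free — out
C: has crab, so not vegetarian — reject
D: peanut and pecan etc. — none of it excluded — OK
E: not usable as a binder; has tahini, so not sesame-free — reject
F: has anchovy, so not vegetarian — out
G: has sesame, so not sesame-free — reject
H: has fish sauce, so not vegetarian — reject
I: has cod, so not vegetarian; has sesame, so not sesame-free — reject
J: barley malt and rolled oats etc. — none of it excluded — OK

D, J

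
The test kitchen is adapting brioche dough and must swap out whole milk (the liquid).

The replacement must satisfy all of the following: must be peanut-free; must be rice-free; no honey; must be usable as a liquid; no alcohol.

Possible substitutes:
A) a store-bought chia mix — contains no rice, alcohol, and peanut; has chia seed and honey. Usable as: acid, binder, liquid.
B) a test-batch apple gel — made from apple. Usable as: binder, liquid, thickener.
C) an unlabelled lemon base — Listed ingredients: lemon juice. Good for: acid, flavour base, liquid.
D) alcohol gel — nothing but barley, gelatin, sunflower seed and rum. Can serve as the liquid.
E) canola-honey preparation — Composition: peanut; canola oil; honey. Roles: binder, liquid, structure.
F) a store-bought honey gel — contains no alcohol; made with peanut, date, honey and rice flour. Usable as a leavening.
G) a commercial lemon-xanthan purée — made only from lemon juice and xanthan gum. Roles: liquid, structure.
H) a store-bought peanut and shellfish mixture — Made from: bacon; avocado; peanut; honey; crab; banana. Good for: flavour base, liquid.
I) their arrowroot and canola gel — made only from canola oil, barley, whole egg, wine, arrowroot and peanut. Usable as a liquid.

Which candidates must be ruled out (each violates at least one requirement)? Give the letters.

A: has honey, so not honey-free — reject
B: only apple; none excluded — OK
C: nothing on the exclusion list — keep
D: has rum, so not alcohol-free — reject
E: has honey, so not honey-free; has peanut, so not peanut-free — out
F: not usable as a liquid; has honey, so not honey-free (and 2 more) — no
G: only xanthan gum and lemon juice; none excluded — valid
H: has honey, so not honey-free; has peanut, so not peanut-free — reject
I: has wine, so not alcohol-free; has peanut, so not peanut-free — reject

A, D, E, F, H, I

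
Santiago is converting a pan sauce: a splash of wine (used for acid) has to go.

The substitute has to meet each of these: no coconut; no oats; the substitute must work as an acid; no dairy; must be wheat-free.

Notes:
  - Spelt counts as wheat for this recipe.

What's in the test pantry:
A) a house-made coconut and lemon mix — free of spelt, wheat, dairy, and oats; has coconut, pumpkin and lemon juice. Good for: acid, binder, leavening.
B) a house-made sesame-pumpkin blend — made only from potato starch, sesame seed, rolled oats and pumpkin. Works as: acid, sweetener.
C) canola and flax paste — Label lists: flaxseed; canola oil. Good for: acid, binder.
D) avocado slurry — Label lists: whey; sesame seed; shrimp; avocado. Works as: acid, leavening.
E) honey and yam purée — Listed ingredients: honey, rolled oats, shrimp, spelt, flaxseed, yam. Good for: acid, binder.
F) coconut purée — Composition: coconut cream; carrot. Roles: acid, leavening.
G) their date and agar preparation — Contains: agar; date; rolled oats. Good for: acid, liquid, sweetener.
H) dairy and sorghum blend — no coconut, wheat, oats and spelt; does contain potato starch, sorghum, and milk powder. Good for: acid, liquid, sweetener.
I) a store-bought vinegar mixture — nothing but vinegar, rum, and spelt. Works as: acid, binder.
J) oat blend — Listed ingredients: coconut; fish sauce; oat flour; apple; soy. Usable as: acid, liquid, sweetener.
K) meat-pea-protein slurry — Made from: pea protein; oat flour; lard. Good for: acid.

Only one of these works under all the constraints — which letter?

C

A: has coconut, so not coconut-free — reject
B: has rolled oats, so not oat-free — no
C: works as an acid, no oats, no dairy — valid
D: has whey, so not dairy-free — reject
E: has rolled oats, so not oat-free; has spelt, so not wheat-free — no
F: has coconut cream, so not coconut-free — out
G: has rolled oats, so not oat-free — reject
H: has milk powder, so not dairy-free — reject
I: has spelt, so not wheat-free — no
J: has coconut, so not coconut-free; has oat flour, so not oat-free — no
K: has oat flour, so not oat-free — out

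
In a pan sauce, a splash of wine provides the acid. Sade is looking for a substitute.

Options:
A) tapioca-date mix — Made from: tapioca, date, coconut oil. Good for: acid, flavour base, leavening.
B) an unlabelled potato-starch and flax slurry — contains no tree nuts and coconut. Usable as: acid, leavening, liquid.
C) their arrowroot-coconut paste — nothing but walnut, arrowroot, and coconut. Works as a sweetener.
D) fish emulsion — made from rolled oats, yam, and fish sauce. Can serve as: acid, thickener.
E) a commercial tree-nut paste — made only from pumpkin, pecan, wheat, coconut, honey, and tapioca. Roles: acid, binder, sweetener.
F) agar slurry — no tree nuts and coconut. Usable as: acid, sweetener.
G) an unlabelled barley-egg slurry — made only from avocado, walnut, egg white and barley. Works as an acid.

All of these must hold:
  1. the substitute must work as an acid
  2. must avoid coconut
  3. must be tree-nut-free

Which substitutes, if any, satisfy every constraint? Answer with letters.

B, D, F

A: has coconut oil, so not coconut-free — out
B: works as an acid, no coconut, no tree nuts — OK
C: not usable as an acid; has coconut, so not coconut-free (and 1 more) — out
D: only fish sauce, rolled oats and yam; none excluded — valid
E: has coconut, so not coconut-free; has pecan, so not tree-nut-free — out
F: no coconut, no tree nuts — keep
G: has walnut, so not tree-nut-free — no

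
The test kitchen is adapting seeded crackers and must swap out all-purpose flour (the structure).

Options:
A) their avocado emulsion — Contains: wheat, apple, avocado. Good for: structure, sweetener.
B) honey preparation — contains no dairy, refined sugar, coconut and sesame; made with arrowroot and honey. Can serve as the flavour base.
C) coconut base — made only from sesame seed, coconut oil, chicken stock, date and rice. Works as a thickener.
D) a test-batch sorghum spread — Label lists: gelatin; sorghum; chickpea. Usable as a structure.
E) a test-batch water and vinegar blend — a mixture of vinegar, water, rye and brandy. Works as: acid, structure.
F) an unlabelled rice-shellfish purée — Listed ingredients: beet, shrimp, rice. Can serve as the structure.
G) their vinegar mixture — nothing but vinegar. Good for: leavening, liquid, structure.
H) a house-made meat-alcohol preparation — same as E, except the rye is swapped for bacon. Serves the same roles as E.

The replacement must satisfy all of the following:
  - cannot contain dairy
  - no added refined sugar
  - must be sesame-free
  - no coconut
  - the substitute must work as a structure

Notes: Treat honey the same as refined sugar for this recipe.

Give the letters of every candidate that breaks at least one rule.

A: no sesame, no coconut — valid
B: not usable as a structure; has honey, so not no-added-sugar — reject
C: not usable as a structure; has coconut oil, so not coconut-free (and 1 more) — reject
D: no dairy, no-added-sugar — keep
E: brandy and rye etc. — none of it excluded — keep
F: only rice, shrimp, and beet; none excluded — keep
G: no dairy, no coconut — OK
H: brandy and bacon etc. — none of it excluded — valid

B, C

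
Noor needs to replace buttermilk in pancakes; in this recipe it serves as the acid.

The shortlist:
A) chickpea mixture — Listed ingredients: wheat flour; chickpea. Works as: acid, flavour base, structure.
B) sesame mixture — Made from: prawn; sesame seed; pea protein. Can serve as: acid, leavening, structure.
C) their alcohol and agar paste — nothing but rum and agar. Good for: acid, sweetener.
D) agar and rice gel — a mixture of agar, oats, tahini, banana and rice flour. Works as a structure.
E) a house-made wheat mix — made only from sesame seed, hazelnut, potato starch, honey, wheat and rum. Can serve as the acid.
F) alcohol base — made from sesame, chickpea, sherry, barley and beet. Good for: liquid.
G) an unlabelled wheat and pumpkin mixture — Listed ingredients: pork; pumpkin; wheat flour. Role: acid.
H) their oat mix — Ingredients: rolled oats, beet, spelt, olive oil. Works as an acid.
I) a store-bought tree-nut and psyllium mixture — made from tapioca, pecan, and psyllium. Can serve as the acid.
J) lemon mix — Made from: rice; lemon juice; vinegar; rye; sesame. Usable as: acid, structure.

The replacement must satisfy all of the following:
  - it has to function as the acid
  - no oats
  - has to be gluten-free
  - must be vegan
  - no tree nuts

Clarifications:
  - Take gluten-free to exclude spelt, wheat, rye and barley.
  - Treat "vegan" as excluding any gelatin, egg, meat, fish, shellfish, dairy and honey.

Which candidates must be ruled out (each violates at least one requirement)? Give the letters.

A, B, D, E, F, G, H, I, J

A: has wheat flour, so not gluten-free — reject
B: has prawn, so not vegan — reject
C: every rule checks out — valid
D: not usable as an acid; has oats, so not oat-free — reject
E: has wheat, so not gluten-free; has honey, so not vegan (and 1 more) — out
F: not usable as an acid; has barley, so not gluten-free — no
G: has wheat flour, so not gluten-free; has pork, so not vegan — no
H: has spelt, so not gluten-free; has rolled oats, so not oat-free — no
I: has pecan, so not tree-nut-free — reject
J: has rye, so not gluten-free — no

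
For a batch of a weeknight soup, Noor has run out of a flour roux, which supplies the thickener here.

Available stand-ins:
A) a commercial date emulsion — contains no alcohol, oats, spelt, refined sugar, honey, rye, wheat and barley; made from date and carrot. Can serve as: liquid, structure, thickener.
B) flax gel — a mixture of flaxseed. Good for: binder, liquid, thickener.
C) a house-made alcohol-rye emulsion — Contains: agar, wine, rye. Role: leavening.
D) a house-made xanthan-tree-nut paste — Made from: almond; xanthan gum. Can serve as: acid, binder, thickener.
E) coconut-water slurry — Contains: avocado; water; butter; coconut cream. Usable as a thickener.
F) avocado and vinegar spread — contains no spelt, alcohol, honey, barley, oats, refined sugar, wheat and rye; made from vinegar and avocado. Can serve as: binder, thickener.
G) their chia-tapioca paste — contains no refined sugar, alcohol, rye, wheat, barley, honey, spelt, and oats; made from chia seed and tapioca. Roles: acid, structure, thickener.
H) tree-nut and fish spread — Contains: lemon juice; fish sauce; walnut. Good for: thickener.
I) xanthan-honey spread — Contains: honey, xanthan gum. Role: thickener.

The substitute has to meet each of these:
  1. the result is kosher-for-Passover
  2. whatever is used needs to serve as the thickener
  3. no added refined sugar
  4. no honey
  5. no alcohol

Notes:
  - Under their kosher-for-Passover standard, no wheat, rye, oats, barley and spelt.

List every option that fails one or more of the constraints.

C, I

A: all constraints satisfied — OK
B: only flaxseed; none excluded — keep
C: not usable as a thickener; has rye, so not kosher-for-Passover (and 1 more) — no
D: only almond and xanthan gum; none excluded — valid
E: coconut cream and butter etc. — none of it excluded — OK
F: kosher-for-Passover, no honey — keep
G: every rule checks out — OK
H: all constraints satisfied — OK
I: has honey, so not honey-free — out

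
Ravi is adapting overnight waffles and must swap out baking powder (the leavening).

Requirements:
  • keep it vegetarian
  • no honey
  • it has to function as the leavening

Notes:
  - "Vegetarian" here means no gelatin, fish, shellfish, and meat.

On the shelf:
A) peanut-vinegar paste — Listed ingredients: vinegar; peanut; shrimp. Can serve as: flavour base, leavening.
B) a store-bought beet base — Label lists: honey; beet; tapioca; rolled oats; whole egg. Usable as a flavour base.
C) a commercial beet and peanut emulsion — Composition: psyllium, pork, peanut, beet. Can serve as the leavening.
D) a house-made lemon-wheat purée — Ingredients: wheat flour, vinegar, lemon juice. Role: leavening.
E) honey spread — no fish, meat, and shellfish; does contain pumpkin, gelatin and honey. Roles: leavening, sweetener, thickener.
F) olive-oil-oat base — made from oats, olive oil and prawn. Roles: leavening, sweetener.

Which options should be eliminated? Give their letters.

A, B, C, E, F

A: has shrimp, so not vegetarian — no
B: not usable as a leavening; has honey, so not honey-free — no
C: has pork, so not vegetarian — reject
D: works as a leavening, no honey, vegetarian — keep
E: has gelatin, so not vegetarian; has honey, so not honey-free — reject
F: has prawn, so not vegetarian — no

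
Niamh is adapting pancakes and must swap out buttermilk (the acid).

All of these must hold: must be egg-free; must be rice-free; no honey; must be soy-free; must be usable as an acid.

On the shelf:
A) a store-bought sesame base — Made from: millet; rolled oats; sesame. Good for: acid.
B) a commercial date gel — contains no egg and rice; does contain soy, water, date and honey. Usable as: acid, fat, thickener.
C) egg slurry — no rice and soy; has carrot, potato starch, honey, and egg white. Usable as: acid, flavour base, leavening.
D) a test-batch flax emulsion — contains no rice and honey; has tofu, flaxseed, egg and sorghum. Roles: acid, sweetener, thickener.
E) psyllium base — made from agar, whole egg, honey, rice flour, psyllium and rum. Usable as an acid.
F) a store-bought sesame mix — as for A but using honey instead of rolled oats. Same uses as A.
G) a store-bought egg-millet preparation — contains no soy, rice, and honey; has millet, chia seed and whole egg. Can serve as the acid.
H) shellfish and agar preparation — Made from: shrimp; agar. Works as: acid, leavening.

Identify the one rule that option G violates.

usable as an acid: satisfied
honey-free: satisfied
egg-free: has whole egg — fails
soy-free: satisfied
rice-free: satisfied

egg-free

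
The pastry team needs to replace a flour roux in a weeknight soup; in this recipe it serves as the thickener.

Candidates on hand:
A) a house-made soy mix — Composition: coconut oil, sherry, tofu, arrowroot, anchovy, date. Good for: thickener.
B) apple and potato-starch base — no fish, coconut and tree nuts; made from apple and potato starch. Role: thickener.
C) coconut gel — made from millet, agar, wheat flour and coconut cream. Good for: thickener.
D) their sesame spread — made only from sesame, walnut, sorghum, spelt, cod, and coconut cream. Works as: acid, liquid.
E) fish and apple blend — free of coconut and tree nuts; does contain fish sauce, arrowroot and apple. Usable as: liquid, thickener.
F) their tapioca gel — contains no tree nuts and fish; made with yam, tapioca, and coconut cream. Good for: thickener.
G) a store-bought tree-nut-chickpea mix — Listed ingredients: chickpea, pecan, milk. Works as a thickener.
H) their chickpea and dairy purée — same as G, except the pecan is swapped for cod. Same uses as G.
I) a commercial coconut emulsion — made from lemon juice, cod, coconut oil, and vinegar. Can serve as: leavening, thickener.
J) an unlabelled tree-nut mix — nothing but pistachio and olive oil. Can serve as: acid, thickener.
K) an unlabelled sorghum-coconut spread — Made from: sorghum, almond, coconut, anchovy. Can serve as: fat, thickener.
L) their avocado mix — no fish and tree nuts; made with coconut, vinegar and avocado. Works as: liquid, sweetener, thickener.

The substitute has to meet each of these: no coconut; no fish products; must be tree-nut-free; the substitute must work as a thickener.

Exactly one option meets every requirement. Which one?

B

A: has anchovy, so not fish-free; has coconut oil, so not coconut-free — out
B: no fish, no coconut — keep
C: has coconut cream, so not coconut-free — no
D: not usable as a thickener; has cod, so not fish-free (and 2 more) — out
E: has fish sauce, so not fish-free — reject
F: has coconut cream, so not coconut-free — out
G: has pecan, so not tree-nut-free — no
H: has cod, so not fish-free — out
I: has cod, so not fish-free; has coconut oil, so not coconut-free — out
J: has pistachio, so not tree-nut-free — no
K: has anchovy, so not fish-free; has coconut, so not coconut-free (and 1 more) — reject
L: has coconut, so not coconut-free — no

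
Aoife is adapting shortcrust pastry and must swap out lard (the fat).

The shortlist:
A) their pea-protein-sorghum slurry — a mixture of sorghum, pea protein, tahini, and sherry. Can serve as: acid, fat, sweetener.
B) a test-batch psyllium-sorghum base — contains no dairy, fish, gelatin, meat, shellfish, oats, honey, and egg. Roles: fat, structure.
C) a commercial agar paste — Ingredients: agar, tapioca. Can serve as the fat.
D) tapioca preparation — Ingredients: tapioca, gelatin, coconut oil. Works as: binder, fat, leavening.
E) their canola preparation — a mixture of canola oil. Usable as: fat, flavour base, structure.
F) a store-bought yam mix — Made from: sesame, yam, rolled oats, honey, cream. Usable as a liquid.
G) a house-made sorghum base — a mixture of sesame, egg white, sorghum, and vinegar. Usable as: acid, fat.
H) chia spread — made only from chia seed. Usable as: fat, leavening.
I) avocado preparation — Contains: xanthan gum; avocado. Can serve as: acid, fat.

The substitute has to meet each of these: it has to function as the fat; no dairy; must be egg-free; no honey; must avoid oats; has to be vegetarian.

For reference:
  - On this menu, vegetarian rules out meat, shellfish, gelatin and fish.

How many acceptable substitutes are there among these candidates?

A: works as a fat, no dairy, no egg — keep
B: works as a fat, no honey, no dairy — OK
C: only agar and tapioca; none excluded — keep
D: has gelatin, so not vegetarian — no
E: no dairy, no egg — keep
F: not usable as a fat; has honey, so not honey-free (and 2 more) — reject
G: has egg white, so not egg-free — no
H: only chia seed; none excluded — valid
I: only avocado and xanthan gum; none excluded — OK

6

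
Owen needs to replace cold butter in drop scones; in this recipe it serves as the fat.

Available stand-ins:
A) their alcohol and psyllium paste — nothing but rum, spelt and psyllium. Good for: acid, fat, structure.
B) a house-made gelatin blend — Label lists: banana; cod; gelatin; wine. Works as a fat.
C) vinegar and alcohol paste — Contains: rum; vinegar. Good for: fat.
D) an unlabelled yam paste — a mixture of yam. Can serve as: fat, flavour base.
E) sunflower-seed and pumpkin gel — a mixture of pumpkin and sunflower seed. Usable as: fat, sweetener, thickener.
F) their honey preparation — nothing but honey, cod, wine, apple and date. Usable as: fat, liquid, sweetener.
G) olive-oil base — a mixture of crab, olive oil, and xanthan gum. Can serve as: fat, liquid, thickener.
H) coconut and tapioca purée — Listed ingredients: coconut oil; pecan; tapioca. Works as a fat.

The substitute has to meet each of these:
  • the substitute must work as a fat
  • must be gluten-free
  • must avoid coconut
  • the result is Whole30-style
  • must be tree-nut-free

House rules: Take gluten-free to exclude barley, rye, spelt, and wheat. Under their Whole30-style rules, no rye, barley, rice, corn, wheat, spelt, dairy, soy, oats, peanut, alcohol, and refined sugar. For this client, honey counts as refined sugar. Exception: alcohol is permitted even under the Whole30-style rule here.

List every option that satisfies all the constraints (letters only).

A: has spelt, so not gluten-free; has spelt, so not Whole30-style — reject
B: alcohol is permitted under the Whole30-style carve-out; nothing else excluded — valid
C: alcohol is permitted under the Whole30-style carve-out; nothing else excluded — OK
D: works as a fat, no tree nuts, gluten-free — keep
E: only sunflower seed and pumpkin; none excluded — OK
F: has honey, so not Whole30-style — reject
G: nothing on the exclusion list — valid
H: has pecan, so not tree-nut-free; has coconut oil, so not coconut-free — no

B, C, D, E, G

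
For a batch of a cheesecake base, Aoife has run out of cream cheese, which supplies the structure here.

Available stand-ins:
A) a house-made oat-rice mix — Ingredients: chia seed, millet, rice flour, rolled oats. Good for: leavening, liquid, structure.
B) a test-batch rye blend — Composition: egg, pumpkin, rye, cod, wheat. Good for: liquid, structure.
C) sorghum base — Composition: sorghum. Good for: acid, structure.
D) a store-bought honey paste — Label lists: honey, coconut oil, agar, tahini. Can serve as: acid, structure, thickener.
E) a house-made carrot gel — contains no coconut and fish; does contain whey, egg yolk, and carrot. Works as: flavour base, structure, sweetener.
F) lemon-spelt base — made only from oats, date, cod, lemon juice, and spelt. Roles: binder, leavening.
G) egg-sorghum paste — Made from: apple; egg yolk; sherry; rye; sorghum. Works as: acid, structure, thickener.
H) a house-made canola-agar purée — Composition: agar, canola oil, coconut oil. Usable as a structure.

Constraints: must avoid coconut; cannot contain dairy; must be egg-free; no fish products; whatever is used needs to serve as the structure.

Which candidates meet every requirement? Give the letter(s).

A: rolled oats and rice flour etc. — none of it excluded — keep
B: has egg, so not egg-free; has cod, so not fish-free — no
C: no coconut, no egg — OK
D: has coconut oil, so not coconut-free — out
E: has egg yolk, so not egg-free; has whey, so not dairy-free — reject
F: not usable as a structure; has cod, so not fish-free — no
G: has egg yolk, so not egg-free — no
H: has coconut oil, so not coconut-free — reject

A, C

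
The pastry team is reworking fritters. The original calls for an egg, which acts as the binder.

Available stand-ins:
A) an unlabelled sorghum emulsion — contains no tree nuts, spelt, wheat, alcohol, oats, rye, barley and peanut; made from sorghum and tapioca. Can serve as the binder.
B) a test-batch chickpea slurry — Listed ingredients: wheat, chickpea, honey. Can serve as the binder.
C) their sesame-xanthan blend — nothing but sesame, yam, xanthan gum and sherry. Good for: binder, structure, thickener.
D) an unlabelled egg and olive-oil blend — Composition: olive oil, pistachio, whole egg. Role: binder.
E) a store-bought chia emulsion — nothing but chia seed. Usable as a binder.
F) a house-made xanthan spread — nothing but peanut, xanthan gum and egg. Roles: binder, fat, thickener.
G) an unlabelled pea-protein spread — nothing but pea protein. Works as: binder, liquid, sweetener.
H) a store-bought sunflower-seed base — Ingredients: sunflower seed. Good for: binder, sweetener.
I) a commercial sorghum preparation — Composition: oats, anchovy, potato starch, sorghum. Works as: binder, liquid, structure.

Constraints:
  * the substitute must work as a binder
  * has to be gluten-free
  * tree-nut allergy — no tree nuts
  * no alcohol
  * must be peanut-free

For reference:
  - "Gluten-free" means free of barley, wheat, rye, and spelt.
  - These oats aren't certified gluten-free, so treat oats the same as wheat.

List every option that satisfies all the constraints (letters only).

A, E, G, H

A: gluten-free, no tree nuts — OK
B: has wheat, so not gluten-free — no
C: has sherry, so not alcohol-free — out
D: has pistachio, so not tree-nut-free — reject
E: no tree nuts, no peanut — valid
F: has peanut, so not peanut-free — reject
G: only pea protein; none excluded — OK
H: nothing on the exclusion list — valid
I: has oats, so not gluten-free — no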